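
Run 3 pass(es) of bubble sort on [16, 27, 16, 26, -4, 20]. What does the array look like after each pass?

After pass 1: [16, 16, 26, -4, 20, 27] (4 swaps)
After pass 2: [16, 16, -4, 20, 26, 27] (2 swaps)
After pass 3: [16, -4, 16, 20, 26, 27] (1 swaps)
Total swaps: 7


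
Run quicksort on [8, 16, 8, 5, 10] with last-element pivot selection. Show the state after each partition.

Partition 1: pivot=10 at index 3 -> [8, 8, 5, 10, 16]
Partition 2: pivot=5 at index 0 -> [5, 8, 8, 10, 16]
Partition 3: pivot=8 at index 2 -> [5, 8, 8, 10, 16]


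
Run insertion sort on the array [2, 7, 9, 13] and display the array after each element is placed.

First element 2 is already 'sorted'
Insert 7: shifted 0 elements -> [2, 7, 9, 13]
Insert 9: shifted 0 elements -> [2, 7, 9, 13]
Insert 13: shifted 0 elements -> [2, 7, 9, 13]


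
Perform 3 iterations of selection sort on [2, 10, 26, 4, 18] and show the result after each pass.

Pass 1: Select minimum 2 at index 0, swap -> [2, 10, 26, 4, 18]
Pass 2: Select minimum 4 at index 3, swap -> [2, 4, 26, 10, 18]
Pass 3: Select minimum 10 at index 3, swap -> [2, 4, 10, 26, 18]


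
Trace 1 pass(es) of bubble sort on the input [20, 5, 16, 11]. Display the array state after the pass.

After pass 1: [5, 16, 11, 20] (3 swaps)
Total swaps: 3


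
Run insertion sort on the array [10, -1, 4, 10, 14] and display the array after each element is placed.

First element 10 is already 'sorted'
Insert -1: shifted 1 elements -> [-1, 10, 4, 10, 14]
Insert 4: shifted 1 elements -> [-1, 4, 10, 10, 14]
Insert 10: shifted 0 elements -> [-1, 4, 10, 10, 14]
Insert 14: shifted 0 elements -> [-1, 4, 10, 10, 14]


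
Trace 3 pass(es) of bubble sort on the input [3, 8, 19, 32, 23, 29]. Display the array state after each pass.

After pass 1: [3, 8, 19, 23, 29, 32] (2 swaps)
After pass 2: [3, 8, 19, 23, 29, 32] (0 swaps)
After pass 3: [3, 8, 19, 23, 29, 32] (0 swaps)
Total swaps: 2


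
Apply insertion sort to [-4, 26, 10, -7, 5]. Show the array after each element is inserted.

First element -4 is already 'sorted'
Insert 26: shifted 0 elements -> [-4, 26, 10, -7, 5]
Insert 10: shifted 1 elements -> [-4, 10, 26, -7, 5]
Insert -7: shifted 3 elements -> [-7, -4, 10, 26, 5]
Insert 5: shifted 2 elements -> [-7, -4, 5, 10, 26]


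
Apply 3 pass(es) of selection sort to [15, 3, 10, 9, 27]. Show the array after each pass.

Pass 1: Select minimum 3 at index 1, swap -> [3, 15, 10, 9, 27]
Pass 2: Select minimum 9 at index 3, swap -> [3, 9, 10, 15, 27]
Pass 3: Select minimum 10 at index 2, swap -> [3, 9, 10, 15, 27]


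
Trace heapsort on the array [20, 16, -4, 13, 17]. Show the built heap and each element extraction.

Build heap: [20, 17, -4, 13, 16]
Extract 20: [17, 16, -4, 13, 20]
Extract 17: [16, 13, -4, 17, 20]
Extract 16: [13, -4, 16, 17, 20]
Extract 13: [-4, 13, 16, 17, 20]


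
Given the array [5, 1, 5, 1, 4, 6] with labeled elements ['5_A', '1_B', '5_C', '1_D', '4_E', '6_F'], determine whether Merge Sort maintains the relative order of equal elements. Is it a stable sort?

Trace Merge Sort on the labeled array (the key is the number; the letter only tracks identity):
  Merge [1_B] + [5_C] -> [1_B, 5_C]
  Merge [5_A] + [1_B, 5_C] -> [1_B, 5_A, 5_C]
  Merge [4_E] + [6_F] -> [4_E, 6_F]
  Merge [1_D] + [4_E, 6_F] -> [1_D, 4_E, 6_F]
  Merge [1_B, 5_A, 5_C] + [1_D, 4_E, 6_F] -> [1_B, 1_D, 4_E, 5_A, 5_C, 6_F]
Final order: [1_B, 1_D, 4_E, 5_A, 5_C, 6_F]
Equal keys:
  value 1: originally 1_B, 1_D; after sorting 1_B, 1_D -> order preserved
  value 5: originally 5_A, 5_C; after sorting 5_A, 5_C -> order preserved
All equal keys kept their original relative order. Merge Sort is stable: when the heads of the two halves are equal the merge takes from the left half first.
Answer: Stable


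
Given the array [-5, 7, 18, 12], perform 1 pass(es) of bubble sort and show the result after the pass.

After pass 1: [-5, 7, 12, 18] (1 swaps)
Total swaps: 1


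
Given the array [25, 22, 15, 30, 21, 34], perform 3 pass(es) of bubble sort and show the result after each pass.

After pass 1: [22, 15, 25, 21, 30, 34] (3 swaps)
After pass 2: [15, 22, 21, 25, 30, 34] (2 swaps)
After pass 3: [15, 21, 22, 25, 30, 34] (1 swaps)
Total swaps: 6


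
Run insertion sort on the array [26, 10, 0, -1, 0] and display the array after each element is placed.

First element 26 is already 'sorted'
Insert 10: shifted 1 elements -> [10, 26, 0, -1, 0]
Insert 0: shifted 2 elements -> [0, 10, 26, -1, 0]
Insert -1: shifted 3 elements -> [-1, 0, 10, 26, 0]
Insert 0: shifted 2 elements -> [-1, 0, 0, 10, 26]


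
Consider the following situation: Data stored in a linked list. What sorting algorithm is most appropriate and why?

Best choice: Merge sort
Reason: Merge sort doesn't require random access; can be done in O(1) extra space for linked lists


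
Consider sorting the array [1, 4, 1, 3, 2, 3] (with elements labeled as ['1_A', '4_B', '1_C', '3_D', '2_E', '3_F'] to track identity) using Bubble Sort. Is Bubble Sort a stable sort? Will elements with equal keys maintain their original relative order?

Trace Bubble Sort on the labeled array (the key is the number; the letter only tracks identity):
  After pass 1: [1_A, 1_C, 3_D, 2_E, 3_F, 4_B]
  After pass 2: [1_A, 1_C, 2_E, 3_D, 3_F, 4_B]
  After pass 3: [1_A, 1_C, 2_E, 3_D, 3_F, 4_B] (no swaps, done)
Final order: [1_A, 1_C, 2_E, 3_D, 3_F, 4_B]
Equal keys:
  value 1: originally 1_A, 1_C; after sorting 1_A, 1_C -> order preserved
  value 3: originally 3_D, 3_F; after sorting 3_D, 3_F -> order preserved
All equal keys kept their original relative order. Bubble Sort is stable: it only swaps adjacent elements when the left one is strictly greater, so equal keys never move past each other.
Answer: Stable


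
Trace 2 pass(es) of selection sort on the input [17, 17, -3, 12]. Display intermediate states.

Pass 1: Select minimum -3 at index 2, swap -> [-3, 17, 17, 12]
Pass 2: Select minimum 12 at index 3, swap -> [-3, 12, 17, 17]


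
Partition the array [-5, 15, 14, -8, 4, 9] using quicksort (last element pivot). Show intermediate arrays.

Partition 1: pivot=9 at index 3 -> [-5, -8, 4, 9, 14, 15]
Partition 2: pivot=4 at index 2 -> [-5, -8, 4, 9, 14, 15]
Partition 3: pivot=-8 at index 0 -> [-8, -5, 4, 9, 14, 15]
Partition 4: pivot=15 at index 5 -> [-8, -5, 4, 9, 14, 15]


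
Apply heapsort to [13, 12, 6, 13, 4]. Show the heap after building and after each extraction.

Build heap: [13, 13, 6, 12, 4]
Extract 13: [13, 12, 6, 4, 13]
Extract 13: [12, 4, 6, 13, 13]
Extract 12: [6, 4, 12, 13, 13]
Extract 6: [4, 6, 12, 13, 13]


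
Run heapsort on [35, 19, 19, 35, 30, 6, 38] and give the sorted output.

Build heap: [38, 35, 35, 19, 30, 6, 19]
Extract 38: [35, 30, 35, 19, 19, 6, 38]
Extract 35: [35, 30, 6, 19, 19, 35, 38]
Extract 35: [30, 19, 6, 19, 35, 35, 38]
Extract 30: [19, 19, 6, 30, 35, 35, 38]
Extract 19: [19, 6, 19, 30, 35, 35, 38]
Extract 19: [6, 19, 19, 30, 35, 35, 38]


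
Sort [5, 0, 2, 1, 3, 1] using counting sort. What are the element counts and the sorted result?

Count array: [1, 2, 1, 1, 0, 1]
(count[i] = number of elements equal to i)
Cumulative count: [1, 3, 4, 5, 5, 6]
Sorted: [0, 1, 1, 2, 3, 5]


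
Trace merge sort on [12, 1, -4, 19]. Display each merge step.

Divide and conquer:
  Merge [12] + [1] -> [1, 12]
  Merge [-4] + [19] -> [-4, 19]
  Merge [1, 12] + [-4, 19] -> [-4, 1, 12, 19]


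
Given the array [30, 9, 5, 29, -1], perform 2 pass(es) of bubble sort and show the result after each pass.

After pass 1: [9, 5, 29, -1, 30] (4 swaps)
After pass 2: [5, 9, -1, 29, 30] (2 swaps)
Total swaps: 6


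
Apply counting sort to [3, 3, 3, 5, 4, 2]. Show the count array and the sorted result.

Count array: [0, 0, 1, 3, 1, 1]
(count[i] = number of elements equal to i)
Cumulative count: [0, 0, 1, 4, 5, 6]
Sorted: [2, 3, 3, 3, 4, 5]


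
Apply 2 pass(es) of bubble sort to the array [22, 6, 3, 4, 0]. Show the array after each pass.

After pass 1: [6, 3, 4, 0, 22] (4 swaps)
After pass 2: [3, 4, 0, 6, 22] (3 swaps)
Total swaps: 7


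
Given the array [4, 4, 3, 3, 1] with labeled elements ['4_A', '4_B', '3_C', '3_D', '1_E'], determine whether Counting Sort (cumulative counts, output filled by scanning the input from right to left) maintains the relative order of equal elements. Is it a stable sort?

Trace Counting Sort on the labeled array (the key is the number; the letter only tracks identity):
  Counts for values 0..4: [0, 1, 0, 2, 2]
  Cumulative counts: [0, 1, 1, 3, 5]
  Scan right to left: place 1_E at output index 0
  Scan right to left: place 3_D at output index 2
  Scan right to left: place 3_C at output index 1
  Scan right to left: place 4_B at output index 4
  Scan right to left: place 4_A at output index 3
  Output: [1_E, 3_C, 3_D, 4_A, 4_B]
Equal keys:
  value 3: originally 3_C, 3_D; after sorting 3_C, 3_D -> order preserved
  value 4: originally 4_A, 4_B; after sorting 4_A, 4_B -> order preserved
All equal keys kept their original relative order. Counting Sort is stable: scanning the input right to left with decreasing cumulative counts places later duplicates at later output positions.
Answer: Stable


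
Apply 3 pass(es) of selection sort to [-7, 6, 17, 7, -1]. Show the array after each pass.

Pass 1: Select minimum -7 at index 0, swap -> [-7, 6, 17, 7, -1]
Pass 2: Select minimum -1 at index 4, swap -> [-7, -1, 17, 7, 6]
Pass 3: Select minimum 6 at index 4, swap -> [-7, -1, 6, 7, 17]


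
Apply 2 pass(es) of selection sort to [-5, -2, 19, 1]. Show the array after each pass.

Pass 1: Select minimum -5 at index 0, swap -> [-5, -2, 19, 1]
Pass 2: Select minimum -2 at index 1, swap -> [-5, -2, 19, 1]


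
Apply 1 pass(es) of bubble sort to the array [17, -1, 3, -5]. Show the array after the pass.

After pass 1: [-1, 3, -5, 17] (3 swaps)
Total swaps: 3


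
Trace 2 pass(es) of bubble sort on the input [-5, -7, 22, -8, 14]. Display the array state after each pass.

After pass 1: [-7, -5, -8, 14, 22] (3 swaps)
After pass 2: [-7, -8, -5, 14, 22] (1 swaps)
Total swaps: 4


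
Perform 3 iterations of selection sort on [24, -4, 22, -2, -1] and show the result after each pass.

Pass 1: Select minimum -4 at index 1, swap -> [-4, 24, 22, -2, -1]
Pass 2: Select minimum -2 at index 3, swap -> [-4, -2, 22, 24, -1]
Pass 3: Select minimum -1 at index 4, swap -> [-4, -2, -1, 24, 22]


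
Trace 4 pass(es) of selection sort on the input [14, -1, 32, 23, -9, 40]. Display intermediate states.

Pass 1: Select minimum -9 at index 4, swap -> [-9, -1, 32, 23, 14, 40]
Pass 2: Select minimum -1 at index 1, swap -> [-9, -1, 32, 23, 14, 40]
Pass 3: Select minimum 14 at index 4, swap -> [-9, -1, 14, 23, 32, 40]
Pass 4: Select minimum 23 at index 3, swap -> [-9, -1, 14, 23, 32, 40]


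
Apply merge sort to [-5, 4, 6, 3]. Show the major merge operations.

Divide and conquer:
  Merge [-5] + [4] -> [-5, 4]
  Merge [6] + [3] -> [3, 6]
  Merge [-5, 4] + [3, 6] -> [-5, 3, 4, 6]


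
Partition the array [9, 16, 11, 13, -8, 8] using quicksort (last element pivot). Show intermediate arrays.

Partition 1: pivot=8 at index 1 -> [-8, 8, 11, 13, 9, 16]
Partition 2: pivot=16 at index 5 -> [-8, 8, 11, 13, 9, 16]
Partition 3: pivot=9 at index 2 -> [-8, 8, 9, 13, 11, 16]
Partition 4: pivot=11 at index 3 -> [-8, 8, 9, 11, 13, 16]


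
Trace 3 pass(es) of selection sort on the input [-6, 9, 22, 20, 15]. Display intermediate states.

Pass 1: Select minimum -6 at index 0, swap -> [-6, 9, 22, 20, 15]
Pass 2: Select minimum 9 at index 1, swap -> [-6, 9, 22, 20, 15]
Pass 3: Select minimum 15 at index 4, swap -> [-6, 9, 15, 20, 22]


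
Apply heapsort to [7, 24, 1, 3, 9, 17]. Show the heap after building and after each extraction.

Build heap: [24, 9, 17, 3, 7, 1]
Extract 24: [17, 9, 1, 3, 7, 24]
Extract 17: [9, 7, 1, 3, 17, 24]
Extract 9: [7, 3, 1, 9, 17, 24]
Extract 7: [3, 1, 7, 9, 17, 24]
Extract 3: [1, 3, 7, 9, 17, 24]


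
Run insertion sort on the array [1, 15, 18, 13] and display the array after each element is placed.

First element 1 is already 'sorted'
Insert 15: shifted 0 elements -> [1, 15, 18, 13]
Insert 18: shifted 0 elements -> [1, 15, 18, 13]
Insert 13: shifted 2 elements -> [1, 13, 15, 18]


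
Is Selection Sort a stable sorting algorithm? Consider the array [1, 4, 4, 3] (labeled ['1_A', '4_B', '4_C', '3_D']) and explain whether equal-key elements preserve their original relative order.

Trace Selection Sort on the labeled array (the key is the number; the letter only tracks identity):
  Pass 1: minimum 1_A is already at index 0; no swap -> [1_A, 4_B, 4_C, 3_D]
  Pass 2: minimum of unsorted part is 3_D at index 3; swap it with 4_B at index 1 -> [1_A, 3_D, 4_C, 4_B]
  Pass 3: minimum 4_C is already at index 2; no swap -> [1_A, 3_D, 4_C, 4_B]
Final order: [1_A, 3_D, 4_C, 4_B]
Equal keys:
  value 4: originally 4_B, 4_C; after sorting 4_C, 4_B -> order changed
Equal keys were reordered, so Selection Sort is not stable: the long-range swap that moves the minimum into place can carry an element past an equal key. (One such input is enough; an unstable sort may happen to preserve order on other inputs, but it gives no guarantee.)
Answer: Not stable


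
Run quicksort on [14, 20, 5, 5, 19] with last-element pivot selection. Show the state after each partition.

Partition 1: pivot=19 at index 3 -> [14, 5, 5, 19, 20]
Partition 2: pivot=5 at index 1 -> [5, 5, 14, 19, 20]


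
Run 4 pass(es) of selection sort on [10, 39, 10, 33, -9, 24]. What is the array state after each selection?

Pass 1: Select minimum -9 at index 4, swap -> [-9, 39, 10, 33, 10, 24]
Pass 2: Select minimum 10 at index 2, swap -> [-9, 10, 39, 33, 10, 24]
Pass 3: Select minimum 10 at index 4, swap -> [-9, 10, 10, 33, 39, 24]
Pass 4: Select minimum 24 at index 5, swap -> [-9, 10, 10, 24, 39, 33]


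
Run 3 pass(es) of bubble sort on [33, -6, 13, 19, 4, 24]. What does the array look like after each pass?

After pass 1: [-6, 13, 19, 4, 24, 33] (5 swaps)
After pass 2: [-6, 13, 4, 19, 24, 33] (1 swaps)
After pass 3: [-6, 4, 13, 19, 24, 33] (1 swaps)
Total swaps: 7


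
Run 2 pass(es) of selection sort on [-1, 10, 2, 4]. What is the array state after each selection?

Pass 1: Select minimum -1 at index 0, swap -> [-1, 10, 2, 4]
Pass 2: Select minimum 2 at index 2, swap -> [-1, 2, 10, 4]


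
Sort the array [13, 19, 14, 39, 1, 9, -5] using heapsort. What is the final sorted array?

Build heap: [39, 19, 14, 13, 1, 9, -5]
Extract 39: [19, 13, 14, -5, 1, 9, 39]
Extract 19: [14, 13, 9, -5, 1, 19, 39]
Extract 14: [13, 1, 9, -5, 14, 19, 39]
Extract 13: [9, 1, -5, 13, 14, 19, 39]
Extract 9: [1, -5, 9, 13, 14, 19, 39]
Extract 1: [-5, 1, 9, 13, 14, 19, 39]


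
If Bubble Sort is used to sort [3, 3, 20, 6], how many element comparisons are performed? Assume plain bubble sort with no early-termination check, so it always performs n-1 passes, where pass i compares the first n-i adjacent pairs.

Pass 1: compare adjacent pairs (0,1)..(2,3) = 3 comparison(s), 1 swap(s) -> [3, 3, 6, 20]
Pass 2: compare adjacent pairs (0,1)..(1,2) = 2 comparison(s), 0 swap(s) -> [3, 3, 6, 20]
Pass 3: compare adjacent pairs (0,1)..(0,1) = 1 comparison(s), 0 swap(s) -> [3, 3, 6, 20]
Total comparisons: 3 + 2 + 1 = 6


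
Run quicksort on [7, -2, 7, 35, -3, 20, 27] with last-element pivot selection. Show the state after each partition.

Partition 1: pivot=27 at index 5 -> [7, -2, 7, -3, 20, 27, 35]
Partition 2: pivot=20 at index 4 -> [7, -2, 7, -3, 20, 27, 35]
Partition 3: pivot=-3 at index 0 -> [-3, -2, 7, 7, 20, 27, 35]
Partition 4: pivot=7 at index 3 -> [-3, -2, 7, 7, 20, 27, 35]
Partition 5: pivot=7 at index 2 -> [-3, -2, 7, 7, 20, 27, 35]


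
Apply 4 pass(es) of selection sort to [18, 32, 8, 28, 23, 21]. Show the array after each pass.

Pass 1: Select minimum 8 at index 2, swap -> [8, 32, 18, 28, 23, 21]
Pass 2: Select minimum 18 at index 2, swap -> [8, 18, 32, 28, 23, 21]
Pass 3: Select minimum 21 at index 5, swap -> [8, 18, 21, 28, 23, 32]
Pass 4: Select minimum 23 at index 4, swap -> [8, 18, 21, 23, 28, 32]


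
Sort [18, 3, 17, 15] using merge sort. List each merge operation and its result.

Divide and conquer:
  Merge [18] + [3] -> [3, 18]
  Merge [17] + [15] -> [15, 17]
  Merge [3, 18] + [15, 17] -> [3, 15, 17, 18]


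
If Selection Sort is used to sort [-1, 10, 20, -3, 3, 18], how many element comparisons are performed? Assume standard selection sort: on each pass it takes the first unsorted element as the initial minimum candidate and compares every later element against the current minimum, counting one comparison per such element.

Pass 1: scan indices 1..5 for the minimum = 5 comparison(s); min is -3, place at index 0 -> [-3, 10, 20, -1, 3, 18]
Pass 2: scan indices 2..5 for the minimum = 4 comparison(s); min is -1, place at index 1 -> [-3, -1, 20, 10, 3, 18]
Pass 3: scan indices 3..5 for the minimum = 3 comparison(s); min is 3, place at index 2 -> [-3, -1, 3, 10, 20, 18]
Pass 4: scan indices 4..5 for the minimum = 2 comparison(s); min is 10, place at index 3 -> [-3, -1, 3, 10, 20, 18]
Pass 5: scan indices 5..5 for the minimum = 1 comparison(s); min is 18, place at index 4 -> [-3, -1, 3, 10, 18, 20]
Selection sort always scans the whole unsorted suffix, so the count is (n-1) + (n-2) + ... + 1 = n(n-1)/2 = 6*5/2 = 15 regardless of the input order.
Total comparisons: 5 + 4 + 3 + 2 + 1 = 15


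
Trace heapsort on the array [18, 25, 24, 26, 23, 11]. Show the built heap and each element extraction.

Build heap: [26, 25, 24, 18, 23, 11]
Extract 26: [25, 23, 24, 18, 11, 26]
Extract 25: [24, 23, 11, 18, 25, 26]
Extract 24: [23, 18, 11, 24, 25, 26]
Extract 23: [18, 11, 23, 24, 25, 26]
Extract 18: [11, 18, 23, 24, 25, 26]


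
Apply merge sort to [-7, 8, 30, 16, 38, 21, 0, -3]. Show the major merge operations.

Divide and conquer:
  Merge [-7] + [8] -> [-7, 8]
  Merge [30] + [16] -> [16, 30]
  Merge [-7, 8] + [16, 30] -> [-7, 8, 16, 30]
  Merge [38] + [21] -> [21, 38]
  Merge [0] + [-3] -> [-3, 0]
  Merge [21, 38] + [-3, 0] -> [-3, 0, 21, 38]
  Merge [-7, 8, 16, 30] + [-3, 0, 21, 38] -> [-7, -3, 0, 8, 16, 21, 30, 38]


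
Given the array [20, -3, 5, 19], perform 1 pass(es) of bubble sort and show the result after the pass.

After pass 1: [-3, 5, 19, 20] (3 swaps)
Total swaps: 3


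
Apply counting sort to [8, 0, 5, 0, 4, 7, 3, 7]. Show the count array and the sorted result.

Count array: [2, 0, 0, 1, 1, 1, 0, 2, 1]
(count[i] = number of elements equal to i)
Cumulative count: [2, 2, 2, 3, 4, 5, 5, 7, 8]
Sorted: [0, 0, 3, 4, 5, 7, 7, 8]


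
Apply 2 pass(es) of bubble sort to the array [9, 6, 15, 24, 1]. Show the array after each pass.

After pass 1: [6, 9, 15, 1, 24] (2 swaps)
After pass 2: [6, 9, 1, 15, 24] (1 swaps)
Total swaps: 3


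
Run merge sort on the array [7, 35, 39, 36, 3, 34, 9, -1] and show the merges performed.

Divide and conquer:
  Merge [7] + [35] -> [7, 35]
  Merge [39] + [36] -> [36, 39]
  Merge [7, 35] + [36, 39] -> [7, 35, 36, 39]
  Merge [3] + [34] -> [3, 34]
  Merge [9] + [-1] -> [-1, 9]
  Merge [3, 34] + [-1, 9] -> [-1, 3, 9, 34]
  Merge [7, 35, 36, 39] + [-1, 3, 9, 34] -> [-1, 3, 7, 9, 34, 35, 36, 39]


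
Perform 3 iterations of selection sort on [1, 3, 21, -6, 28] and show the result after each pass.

Pass 1: Select minimum -6 at index 3, swap -> [-6, 3, 21, 1, 28]
Pass 2: Select minimum 1 at index 3, swap -> [-6, 1, 21, 3, 28]
Pass 3: Select minimum 3 at index 3, swap -> [-6, 1, 3, 21, 28]


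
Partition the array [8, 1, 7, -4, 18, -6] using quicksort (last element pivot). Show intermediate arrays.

Partition 1: pivot=-6 at index 0 -> [-6, 1, 7, -4, 18, 8]
Partition 2: pivot=8 at index 4 -> [-6, 1, 7, -4, 8, 18]
Partition 3: pivot=-4 at index 1 -> [-6, -4, 7, 1, 8, 18]
Partition 4: pivot=1 at index 2 -> [-6, -4, 1, 7, 8, 18]


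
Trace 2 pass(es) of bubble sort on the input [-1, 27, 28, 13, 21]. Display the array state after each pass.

After pass 1: [-1, 27, 13, 21, 28] (2 swaps)
After pass 2: [-1, 13, 21, 27, 28] (2 swaps)
Total swaps: 4


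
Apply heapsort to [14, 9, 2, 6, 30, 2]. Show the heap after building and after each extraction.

Build heap: [30, 14, 2, 6, 9, 2]
Extract 30: [14, 9, 2, 6, 2, 30]
Extract 14: [9, 6, 2, 2, 14, 30]
Extract 9: [6, 2, 2, 9, 14, 30]
Extract 6: [2, 2, 6, 9, 14, 30]
Extract 2: [2, 2, 6, 9, 14, 30]


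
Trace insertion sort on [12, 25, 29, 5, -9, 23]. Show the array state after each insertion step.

First element 12 is already 'sorted'
Insert 25: shifted 0 elements -> [12, 25, 29, 5, -9, 23]
Insert 29: shifted 0 elements -> [12, 25, 29, 5, -9, 23]
Insert 5: shifted 3 elements -> [5, 12, 25, 29, -9, 23]
Insert -9: shifted 4 elements -> [-9, 5, 12, 25, 29, 23]
Insert 23: shifted 2 elements -> [-9, 5, 12, 23, 25, 29]


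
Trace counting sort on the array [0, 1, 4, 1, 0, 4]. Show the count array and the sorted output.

Count array: [2, 2, 0, 0, 2]
(count[i] = number of elements equal to i)
Cumulative count: [2, 4, 4, 4, 6]
Sorted: [0, 0, 1, 1, 4, 4]


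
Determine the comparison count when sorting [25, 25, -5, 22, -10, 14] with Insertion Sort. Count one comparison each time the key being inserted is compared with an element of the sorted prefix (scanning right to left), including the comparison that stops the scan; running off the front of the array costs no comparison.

Insert 25: 25 <= 25 (stop) = 1 comparison(s) -> [25, 25, -5, 22, -10, 14]
Insert -5: 25 > -5 (shift), 25 > -5 (shift), reached front = 2 comparison(s) -> [-5, 25, 25, 22, -10, 14]
Insert 22: 25 > 22 (shift), 25 > 22 (shift), -5 <= 22 (stop) = 3 comparison(s) -> [-5, 22, 25, 25, -10, 14]
Insert -10: 25 > -10 (shift), 25 > -10 (shift), 22 > -10 (shift), -5 > -10 (shift), reached front = 4 comparison(s) -> [-10, -5, 22, 25, 25, 14]
Insert 14: 25 > 14 (shift), 25 > 14 (shift), 22 > 14 (shift), -5 <= 14 (stop) = 4 comparison(s) -> [-10, -5, 14, 22, 25, 25]
Total comparisons: 1 + 2 + 3 + 4 + 4 = 14


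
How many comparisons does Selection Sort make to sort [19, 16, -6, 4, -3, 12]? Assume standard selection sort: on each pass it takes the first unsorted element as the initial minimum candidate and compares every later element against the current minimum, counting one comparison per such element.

Pass 1: scan indices 1..5 for the minimum = 5 comparison(s); min is -6, place at index 0 -> [-6, 16, 19, 4, -3, 12]
Pass 2: scan indices 2..5 for the minimum = 4 comparison(s); min is -3, place at index 1 -> [-6, -3, 19, 4, 16, 12]
Pass 3: scan indices 3..5 for the minimum = 3 comparison(s); min is 4, place at index 2 -> [-6, -3, 4, 19, 16, 12]
Pass 4: scan indices 4..5 for the minimum = 2 comparison(s); min is 12, place at index 3 -> [-6, -3, 4, 12, 16, 19]
Pass 5: scan indices 5..5 for the minimum = 1 comparison(s); min is 16, place at index 4 -> [-6, -3, 4, 12, 16, 19]
Selection sort always scans the whole unsorted suffix, so the count is (n-1) + (n-2) + ... + 1 = n(n-1)/2 = 6*5/2 = 15 regardless of the input order.
Total comparisons: 5 + 4 + 3 + 2 + 1 = 15


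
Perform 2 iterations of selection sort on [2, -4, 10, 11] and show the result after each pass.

Pass 1: Select minimum -4 at index 1, swap -> [-4, 2, 10, 11]
Pass 2: Select minimum 2 at index 1, swap -> [-4, 2, 10, 11]


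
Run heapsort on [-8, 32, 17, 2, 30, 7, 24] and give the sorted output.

Build heap: [32, 30, 24, 2, -8, 7, 17]
Extract 32: [30, 17, 24, 2, -8, 7, 32]
Extract 30: [24, 17, 7, 2, -8, 30, 32]
Extract 24: [17, 2, 7, -8, 24, 30, 32]
Extract 17: [7, 2, -8, 17, 24, 30, 32]
Extract 7: [2, -8, 7, 17, 24, 30, 32]
Extract 2: [-8, 2, 7, 17, 24, 30, 32]


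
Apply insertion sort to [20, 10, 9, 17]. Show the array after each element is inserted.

First element 20 is already 'sorted'
Insert 10: shifted 1 elements -> [10, 20, 9, 17]
Insert 9: shifted 2 elements -> [9, 10, 20, 17]
Insert 17: shifted 1 elements -> [9, 10, 17, 20]


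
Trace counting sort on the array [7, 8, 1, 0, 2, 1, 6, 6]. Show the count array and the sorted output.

Count array: [1, 2, 1, 0, 0, 0, 2, 1, 1]
(count[i] = number of elements equal to i)
Cumulative count: [1, 3, 4, 4, 4, 4, 6, 7, 8]
Sorted: [0, 1, 1, 2, 6, 6, 7, 8]


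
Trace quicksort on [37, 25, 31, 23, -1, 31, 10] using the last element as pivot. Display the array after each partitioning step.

Partition 1: pivot=10 at index 1 -> [-1, 10, 31, 23, 37, 31, 25]
Partition 2: pivot=25 at index 3 -> [-1, 10, 23, 25, 37, 31, 31]
Partition 3: pivot=31 at index 5 -> [-1, 10, 23, 25, 31, 31, 37]


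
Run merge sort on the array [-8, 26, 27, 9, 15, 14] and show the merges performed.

Divide and conquer:
  Merge [26] + [27] -> [26, 27]
  Merge [-8] + [26, 27] -> [-8, 26, 27]
  Merge [15] + [14] -> [14, 15]
  Merge [9] + [14, 15] -> [9, 14, 15]
  Merge [-8, 26, 27] + [9, 14, 15] -> [-8, 9, 14, 15, 26, 27]


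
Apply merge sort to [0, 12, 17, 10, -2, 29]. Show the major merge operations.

Divide and conquer:
  Merge [12] + [17] -> [12, 17]
  Merge [0] + [12, 17] -> [0, 12, 17]
  Merge [-2] + [29] -> [-2, 29]
  Merge [10] + [-2, 29] -> [-2, 10, 29]
  Merge [0, 12, 17] + [-2, 10, 29] -> [-2, 0, 10, 12, 17, 29]


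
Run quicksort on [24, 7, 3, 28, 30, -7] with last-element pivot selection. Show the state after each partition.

Partition 1: pivot=-7 at index 0 -> [-7, 7, 3, 28, 30, 24]
Partition 2: pivot=24 at index 3 -> [-7, 7, 3, 24, 30, 28]
Partition 3: pivot=3 at index 1 -> [-7, 3, 7, 24, 30, 28]
Partition 4: pivot=28 at index 4 -> [-7, 3, 7, 24, 28, 30]


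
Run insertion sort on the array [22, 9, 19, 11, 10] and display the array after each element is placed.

First element 22 is already 'sorted'
Insert 9: shifted 1 elements -> [9, 22, 19, 11, 10]
Insert 19: shifted 1 elements -> [9, 19, 22, 11, 10]
Insert 11: shifted 2 elements -> [9, 11, 19, 22, 10]
Insert 10: shifted 3 elements -> [9, 10, 11, 19, 22]


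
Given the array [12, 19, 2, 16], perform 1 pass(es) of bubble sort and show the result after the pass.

After pass 1: [12, 2, 16, 19] (2 swaps)
Total swaps: 2


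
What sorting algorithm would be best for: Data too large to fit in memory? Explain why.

Best choice: External merge sort
Reason: Minimizes disk I/O by sequential reads/writes


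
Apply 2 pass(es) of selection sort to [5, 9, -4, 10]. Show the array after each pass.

Pass 1: Select minimum -4 at index 2, swap -> [-4, 9, 5, 10]
Pass 2: Select minimum 5 at index 2, swap -> [-4, 5, 9, 10]


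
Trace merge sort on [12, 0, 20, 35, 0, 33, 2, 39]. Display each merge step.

Divide and conquer:
  Merge [12] + [0] -> [0, 12]
  Merge [20] + [35] -> [20, 35]
  Merge [0, 12] + [20, 35] -> [0, 12, 20, 35]
  Merge [0] + [33] -> [0, 33]
  Merge [2] + [39] -> [2, 39]
  Merge [0, 33] + [2, 39] -> [0, 2, 33, 39]
  Merge [0, 12, 20, 35] + [0, 2, 33, 39] -> [0, 0, 2, 12, 20, 33, 35, 39]


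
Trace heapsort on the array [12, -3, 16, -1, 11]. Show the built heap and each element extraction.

Build heap: [16, 11, 12, -1, -3]
Extract 16: [12, 11, -3, -1, 16]
Extract 12: [11, -1, -3, 12, 16]
Extract 11: [-1, -3, 11, 12, 16]
Extract -1: [-3, -1, 11, 12, 16]


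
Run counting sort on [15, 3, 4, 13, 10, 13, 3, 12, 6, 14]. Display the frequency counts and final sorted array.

Count array: [0, 0, 0, 2, 1, 0, 1, 0, 0, 0, 1, 0, 1, 2, 1, 1]
(count[i] = number of elements equal to i)
Cumulative count: [0, 0, 0, 2, 3, 3, 4, 4, 4, 4, 5, 5, 6, 8, 9, 10]
Sorted: [3, 3, 4, 6, 10, 12, 13, 13, 14, 15]


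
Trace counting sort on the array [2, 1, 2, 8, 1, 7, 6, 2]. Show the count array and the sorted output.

Count array: [0, 2, 3, 0, 0, 0, 1, 1, 1]
(count[i] = number of elements equal to i)
Cumulative count: [0, 2, 5, 5, 5, 5, 6, 7, 8]
Sorted: [1, 1, 2, 2, 2, 6, 7, 8]


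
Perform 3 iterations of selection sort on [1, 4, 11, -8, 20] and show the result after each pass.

Pass 1: Select minimum -8 at index 3, swap -> [-8, 4, 11, 1, 20]
Pass 2: Select minimum 1 at index 3, swap -> [-8, 1, 11, 4, 20]
Pass 3: Select minimum 4 at index 3, swap -> [-8, 1, 4, 11, 20]


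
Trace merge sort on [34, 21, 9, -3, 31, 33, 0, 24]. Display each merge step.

Divide and conquer:
  Merge [34] + [21] -> [21, 34]
  Merge [9] + [-3] -> [-3, 9]
  Merge [21, 34] + [-3, 9] -> [-3, 9, 21, 34]
  Merge [31] + [33] -> [31, 33]
  Merge [0] + [24] -> [0, 24]
  Merge [31, 33] + [0, 24] -> [0, 24, 31, 33]
  Merge [-3, 9, 21, 34] + [0, 24, 31, 33] -> [-3, 0, 9, 21, 24, 31, 33, 34]


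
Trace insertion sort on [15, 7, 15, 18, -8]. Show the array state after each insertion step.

First element 15 is already 'sorted'
Insert 7: shifted 1 elements -> [7, 15, 15, 18, -8]
Insert 15: shifted 0 elements -> [7, 15, 15, 18, -8]
Insert 18: shifted 0 elements -> [7, 15, 15, 18, -8]
Insert -8: shifted 4 elements -> [-8, 7, 15, 15, 18]


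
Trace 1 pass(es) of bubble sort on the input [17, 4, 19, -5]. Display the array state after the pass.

After pass 1: [4, 17, -5, 19] (2 swaps)
Total swaps: 2


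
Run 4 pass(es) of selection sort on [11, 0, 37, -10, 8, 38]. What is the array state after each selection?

Pass 1: Select minimum -10 at index 3, swap -> [-10, 0, 37, 11, 8, 38]
Pass 2: Select minimum 0 at index 1, swap -> [-10, 0, 37, 11, 8, 38]
Pass 3: Select minimum 8 at index 4, swap -> [-10, 0, 8, 11, 37, 38]
Pass 4: Select minimum 11 at index 3, swap -> [-10, 0, 8, 11, 37, 38]


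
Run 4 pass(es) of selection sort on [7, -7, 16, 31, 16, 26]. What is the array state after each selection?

Pass 1: Select minimum -7 at index 1, swap -> [-7, 7, 16, 31, 16, 26]
Pass 2: Select minimum 7 at index 1, swap -> [-7, 7, 16, 31, 16, 26]
Pass 3: Select minimum 16 at index 2, swap -> [-7, 7, 16, 31, 16, 26]
Pass 4: Select minimum 16 at index 4, swap -> [-7, 7, 16, 16, 31, 26]


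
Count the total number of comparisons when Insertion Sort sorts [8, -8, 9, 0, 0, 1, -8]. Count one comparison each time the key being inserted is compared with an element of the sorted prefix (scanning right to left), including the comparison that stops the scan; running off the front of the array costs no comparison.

Insert -8: 8 > -8 (shift), reached front = 1 comparison(s) -> [-8, 8, 9, 0, 0, 1, -8]
Insert 9: 8 <= 9 (stop) = 1 comparison(s) -> [-8, 8, 9, 0, 0, 1, -8]
Insert 0: 9 > 0 (shift), 8 > 0 (shift), -8 <= 0 (stop) = 3 comparison(s) -> [-8, 0, 8, 9, 0, 1, -8]
Insert 0: 9 > 0 (shift), 8 > 0 (shift), 0 <= 0 (stop) = 3 comparison(s) -> [-8, 0, 0, 8, 9, 1, -8]
Insert 1: 9 > 1 (shift), 8 > 1 (shift), 0 <= 1 (stop) = 3 comparison(s) -> [-8, 0, 0, 1, 8, 9, -8]
Insert -8: 9 > -8 (shift), 8 > -8 (shift), 1 > -8 (shift), 0 > -8 (shift), 0 > -8 (shift), -8 <= -8 (stop) = 6 comparison(s) -> [-8, -8, 0, 0, 1, 8, 9]
Total comparisons: 1 + 1 + 3 + 3 + 3 + 6 = 17


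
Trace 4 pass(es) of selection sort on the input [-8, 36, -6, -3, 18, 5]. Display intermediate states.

Pass 1: Select minimum -8 at index 0, swap -> [-8, 36, -6, -3, 18, 5]
Pass 2: Select minimum -6 at index 2, swap -> [-8, -6, 36, -3, 18, 5]
Pass 3: Select minimum -3 at index 3, swap -> [-8, -6, -3, 36, 18, 5]
Pass 4: Select minimum 5 at index 5, swap -> [-8, -6, -3, 5, 18, 36]


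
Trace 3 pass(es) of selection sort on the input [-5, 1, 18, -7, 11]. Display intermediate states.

Pass 1: Select minimum -7 at index 3, swap -> [-7, 1, 18, -5, 11]
Pass 2: Select minimum -5 at index 3, swap -> [-7, -5, 18, 1, 11]
Pass 3: Select minimum 1 at index 3, swap -> [-7, -5, 1, 18, 11]


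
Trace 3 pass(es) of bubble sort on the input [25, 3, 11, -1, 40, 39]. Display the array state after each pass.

After pass 1: [3, 11, -1, 25, 39, 40] (4 swaps)
After pass 2: [3, -1, 11, 25, 39, 40] (1 swaps)
After pass 3: [-1, 3, 11, 25, 39, 40] (1 swaps)
Total swaps: 6


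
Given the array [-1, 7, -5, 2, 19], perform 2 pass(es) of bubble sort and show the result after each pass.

After pass 1: [-1, -5, 2, 7, 19] (2 swaps)
After pass 2: [-5, -1, 2, 7, 19] (1 swaps)
Total swaps: 3


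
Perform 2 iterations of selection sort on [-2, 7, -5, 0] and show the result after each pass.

Pass 1: Select minimum -5 at index 2, swap -> [-5, 7, -2, 0]
Pass 2: Select minimum -2 at index 2, swap -> [-5, -2, 7, 0]


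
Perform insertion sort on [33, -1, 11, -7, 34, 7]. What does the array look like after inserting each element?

First element 33 is already 'sorted'
Insert -1: shifted 1 elements -> [-1, 33, 11, -7, 34, 7]
Insert 11: shifted 1 elements -> [-1, 11, 33, -7, 34, 7]
Insert -7: shifted 3 elements -> [-7, -1, 11, 33, 34, 7]
Insert 34: shifted 0 elements -> [-7, -1, 11, 33, 34, 7]
Insert 7: shifted 3 elements -> [-7, -1, 7, 11, 33, 34]


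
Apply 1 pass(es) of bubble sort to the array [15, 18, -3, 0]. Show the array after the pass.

After pass 1: [15, -3, 0, 18] (2 swaps)
Total swaps: 2


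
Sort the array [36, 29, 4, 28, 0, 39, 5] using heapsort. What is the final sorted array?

Build heap: [39, 29, 36, 28, 0, 4, 5]
Extract 39: [36, 29, 5, 28, 0, 4, 39]
Extract 36: [29, 28, 5, 4, 0, 36, 39]
Extract 29: [28, 4, 5, 0, 29, 36, 39]
Extract 28: [5, 4, 0, 28, 29, 36, 39]
Extract 5: [4, 0, 5, 28, 29, 36, 39]
Extract 4: [0, 4, 5, 28, 29, 36, 39]


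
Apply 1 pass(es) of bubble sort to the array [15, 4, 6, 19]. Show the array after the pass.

After pass 1: [4, 6, 15, 19] (2 swaps)
Total swaps: 2


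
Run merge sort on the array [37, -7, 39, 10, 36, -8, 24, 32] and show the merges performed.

Divide and conquer:
  Merge [37] + [-7] -> [-7, 37]
  Merge [39] + [10] -> [10, 39]
  Merge [-7, 37] + [10, 39] -> [-7, 10, 37, 39]
  Merge [36] + [-8] -> [-8, 36]
  Merge [24] + [32] -> [24, 32]
  Merge [-8, 36] + [24, 32] -> [-8, 24, 32, 36]
  Merge [-7, 10, 37, 39] + [-8, 24, 32, 36] -> [-8, -7, 10, 24, 32, 36, 37, 39]


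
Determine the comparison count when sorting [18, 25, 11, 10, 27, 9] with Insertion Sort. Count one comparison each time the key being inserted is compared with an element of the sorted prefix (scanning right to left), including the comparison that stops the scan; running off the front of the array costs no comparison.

Insert 25: 18 <= 25 (stop) = 1 comparison(s) -> [18, 25, 11, 10, 27, 9]
Insert 11: 25 > 11 (shift), 18 > 11 (shift), reached front = 2 comparison(s) -> [11, 18, 25, 10, 27, 9]
Insert 10: 25 > 10 (shift), 18 > 10 (shift), 11 > 10 (shift), reached front = 3 comparison(s) -> [10, 11, 18, 25, 27, 9]
Insert 27: 25 <= 27 (stop) = 1 comparison(s) -> [10, 11, 18, 25, 27, 9]
Insert 9: 27 > 9 (shift), 25 > 9 (shift), 18 > 9 (shift), 11 > 9 (shift), 10 > 9 (shift), reached front = 5 comparison(s) -> [9, 10, 11, 18, 25, 27]
Total comparisons: 1 + 2 + 3 + 1 + 5 = 12


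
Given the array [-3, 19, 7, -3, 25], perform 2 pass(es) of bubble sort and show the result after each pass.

After pass 1: [-3, 7, -3, 19, 25] (2 swaps)
After pass 2: [-3, -3, 7, 19, 25] (1 swaps)
Total swaps: 3


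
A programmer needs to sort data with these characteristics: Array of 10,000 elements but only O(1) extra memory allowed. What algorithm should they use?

Best choice: Heapsort
Reason: Heapsort rearranges the array in place using O(1) auxiliary space and still guarantees O(n log n) time; quicksort partitions in place but needs Theta(log n) stack space for recursion (O(n) in the worst case), and mergesort requires O(n) auxiliary space


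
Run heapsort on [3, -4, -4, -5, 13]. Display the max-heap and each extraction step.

Build heap: [13, 3, -4, -5, -4]
Extract 13: [3, -4, -4, -5, 13]
Extract 3: [-4, -5, -4, 3, 13]
Extract -4: [-4, -5, -4, 3, 13]
Extract -4: [-5, -4, -4, 3, 13]


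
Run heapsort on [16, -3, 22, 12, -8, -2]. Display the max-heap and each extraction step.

Build heap: [22, 12, 16, -3, -8, -2]
Extract 22: [16, 12, -2, -3, -8, 22]
Extract 16: [12, -3, -2, -8, 16, 22]
Extract 12: [-2, -3, -8, 12, 16, 22]
Extract -2: [-3, -8, -2, 12, 16, 22]
Extract -3: [-8, -3, -2, 12, 16, 22]


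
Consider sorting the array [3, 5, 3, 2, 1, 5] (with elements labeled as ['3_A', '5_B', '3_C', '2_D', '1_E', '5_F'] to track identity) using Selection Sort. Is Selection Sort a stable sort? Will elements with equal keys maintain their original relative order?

Trace Selection Sort on the labeled array (the key is the number; the letter only tracks identity):
  Pass 1: minimum of unsorted part is 1_E at index 4; swap it with 3_A at index 0 -> [1_E, 5_B, 3_C, 2_D, 3_A, 5_F]
  Pass 2: minimum of unsorted part is 2_D at index 3; swap it with 5_B at index 1 -> [1_E, 2_D, 3_C, 5_B, 3_A, 5_F]
  Pass 3: minimum 3_C is already at index 2; no swap -> [1_E, 2_D, 3_C, 5_B, 3_A, 5_F]
  Pass 4: minimum of unsorted part is 3_A at index 4; swap it with 5_B at index 3 -> [1_E, 2_D, 3_C, 3_A, 5_B, 5_F]
  Pass 5: minimum 5_B is already at index 4; no swap -> [1_E, 2_D, 3_C, 3_A, 5_B, 5_F]
Final order: [1_E, 2_D, 3_C, 3_A, 5_B, 5_F]
Equal keys:
  value 3: originally 3_A, 3_C; after sorting 3_C, 3_A -> order changed
  value 5: originally 5_B, 5_F; after sorting 5_B, 5_F -> order preserved
Equal keys were reordered, so Selection Sort is not stable: the long-range swap that moves the minimum into place can carry an element past an equal key. (One such input is enough; an unstable sort may happen to preserve order on other inputs, but it gives no guarantee.)
Answer: Not stable


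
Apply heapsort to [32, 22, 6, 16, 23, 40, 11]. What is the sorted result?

Build heap: [40, 23, 32, 16, 22, 6, 11]
Extract 40: [32, 23, 11, 16, 22, 6, 40]
Extract 32: [23, 22, 11, 16, 6, 32, 40]
Extract 23: [22, 16, 11, 6, 23, 32, 40]
Extract 22: [16, 6, 11, 22, 23, 32, 40]
Extract 16: [11, 6, 16, 22, 23, 32, 40]
Extract 11: [6, 11, 16, 22, 23, 32, 40]


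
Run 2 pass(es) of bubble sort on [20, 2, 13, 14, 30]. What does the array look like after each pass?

After pass 1: [2, 13, 14, 20, 30] (3 swaps)
After pass 2: [2, 13, 14, 20, 30] (0 swaps)
Total swaps: 3


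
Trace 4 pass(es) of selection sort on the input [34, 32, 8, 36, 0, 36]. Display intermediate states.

Pass 1: Select minimum 0 at index 4, swap -> [0, 32, 8, 36, 34, 36]
Pass 2: Select minimum 8 at index 2, swap -> [0, 8, 32, 36, 34, 36]
Pass 3: Select minimum 32 at index 2, swap -> [0, 8, 32, 36, 34, 36]
Pass 4: Select minimum 34 at index 4, swap -> [0, 8, 32, 34, 36, 36]


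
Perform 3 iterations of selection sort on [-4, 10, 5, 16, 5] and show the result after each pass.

Pass 1: Select minimum -4 at index 0, swap -> [-4, 10, 5, 16, 5]
Pass 2: Select minimum 5 at index 2, swap -> [-4, 5, 10, 16, 5]
Pass 3: Select minimum 5 at index 4, swap -> [-4, 5, 5, 16, 10]


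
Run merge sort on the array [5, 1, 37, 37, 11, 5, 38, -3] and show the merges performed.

Divide and conquer:
  Merge [5] + [1] -> [1, 5]
  Merge [37] + [37] -> [37, 37]
  Merge [1, 5] + [37, 37] -> [1, 5, 37, 37]
  Merge [11] + [5] -> [5, 11]
  Merge [38] + [-3] -> [-3, 38]
  Merge [5, 11] + [-3, 38] -> [-3, 5, 11, 38]
  Merge [1, 5, 37, 37] + [-3, 5, 11, 38] -> [-3, 1, 5, 5, 11, 37, 37, 38]


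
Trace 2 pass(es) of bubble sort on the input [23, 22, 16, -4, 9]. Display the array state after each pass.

After pass 1: [22, 16, -4, 9, 23] (4 swaps)
After pass 2: [16, -4, 9, 22, 23] (3 swaps)
Total swaps: 7


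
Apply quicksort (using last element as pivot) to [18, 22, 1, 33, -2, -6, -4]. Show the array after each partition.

Partition 1: pivot=-4 at index 1 -> [-6, -4, 1, 33, -2, 18, 22]
Partition 2: pivot=22 at index 5 -> [-6, -4, 1, -2, 18, 22, 33]
Partition 3: pivot=18 at index 4 -> [-6, -4, 1, -2, 18, 22, 33]
Partition 4: pivot=-2 at index 2 -> [-6, -4, -2, 1, 18, 22, 33]


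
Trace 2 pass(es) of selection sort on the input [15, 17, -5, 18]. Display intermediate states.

Pass 1: Select minimum -5 at index 2, swap -> [-5, 17, 15, 18]
Pass 2: Select minimum 15 at index 2, swap -> [-5, 15, 17, 18]


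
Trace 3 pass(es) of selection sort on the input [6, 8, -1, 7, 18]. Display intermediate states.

Pass 1: Select minimum -1 at index 2, swap -> [-1, 8, 6, 7, 18]
Pass 2: Select minimum 6 at index 2, swap -> [-1, 6, 8, 7, 18]
Pass 3: Select minimum 7 at index 3, swap -> [-1, 6, 7, 8, 18]
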